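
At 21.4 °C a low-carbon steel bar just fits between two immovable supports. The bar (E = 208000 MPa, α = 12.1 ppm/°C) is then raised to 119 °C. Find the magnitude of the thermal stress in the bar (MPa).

246 MPa

E = 208000 MPa = 208.0 GPa.
ΔT = 97.60 K. Constrained thermal stress σ = E·α·ΔT = 208.0×10³ MPa × 12.1×10⁻⁶ × 97.60 = 246 MPa (compressive).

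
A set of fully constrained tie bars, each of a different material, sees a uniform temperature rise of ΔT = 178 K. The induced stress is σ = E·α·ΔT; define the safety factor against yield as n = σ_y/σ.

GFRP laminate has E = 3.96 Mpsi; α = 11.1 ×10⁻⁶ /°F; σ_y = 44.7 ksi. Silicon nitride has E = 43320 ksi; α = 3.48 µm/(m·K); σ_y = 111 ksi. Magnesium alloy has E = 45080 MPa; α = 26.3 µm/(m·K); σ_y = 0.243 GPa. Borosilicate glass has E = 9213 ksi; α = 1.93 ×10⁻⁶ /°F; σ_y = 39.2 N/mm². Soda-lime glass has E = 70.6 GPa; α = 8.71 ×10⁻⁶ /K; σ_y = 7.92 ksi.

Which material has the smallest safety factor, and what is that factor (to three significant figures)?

Per material, after unit conversion:
  GFRP laminate: E = 27.30, α = 20.0, σ_y = 308.2 → σ = 97.1 MPa, n = 3.17
  silicon nitride: E = 298.7, α = 3.48, σ_y = 765.3 → σ = 185 MPa, n = 4.14
  magnesium alloy: E = 45.08, α = 26.3, σ_y = 243.0 → σ = 211 MPa, n = 1.15
  borosilicate glass: E = 63.52, α = 3.47, σ_y = 39.20 → σ = 39.3 MPa, n = 0.998
  soda-lime glass: E = 70.60, α = 8.71, σ_y = 54.61 → σ = 109 MPa, n = 0.499
Soda-lime glass has the lowest safety factor, n = 0.499.

soda-lime glass, n = 0.499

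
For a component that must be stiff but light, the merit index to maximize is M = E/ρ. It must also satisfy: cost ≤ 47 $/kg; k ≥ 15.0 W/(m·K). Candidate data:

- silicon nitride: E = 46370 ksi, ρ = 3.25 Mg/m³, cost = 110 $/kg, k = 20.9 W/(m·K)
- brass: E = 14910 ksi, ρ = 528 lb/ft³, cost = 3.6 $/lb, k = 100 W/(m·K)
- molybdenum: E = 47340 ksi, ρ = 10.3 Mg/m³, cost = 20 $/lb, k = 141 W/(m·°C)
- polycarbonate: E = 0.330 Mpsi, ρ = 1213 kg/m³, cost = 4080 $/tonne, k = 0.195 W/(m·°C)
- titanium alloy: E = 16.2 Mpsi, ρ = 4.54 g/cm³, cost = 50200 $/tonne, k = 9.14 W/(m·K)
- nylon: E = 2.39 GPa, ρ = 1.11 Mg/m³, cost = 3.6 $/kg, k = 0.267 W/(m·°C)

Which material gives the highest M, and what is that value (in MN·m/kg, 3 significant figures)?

molybdenum, M = 31.7 MN·m/kg

Screen on constraints: cost ≤ 47 $/kg; k ≥ 15.0 W/(m·K). Survivors: brass, molybdenum.
Normalizing units and computing the index:
  brass: E = 102.8 GPa, ρ = 8458 kg/m³
  molybdenum: E = 326.4 GPa, ρ = 10300 kg/m³
  molybdenum: M = 31.7 MN·m/kg
  brass: M = 12.2 MN·m/kg
Highest index: molybdenum.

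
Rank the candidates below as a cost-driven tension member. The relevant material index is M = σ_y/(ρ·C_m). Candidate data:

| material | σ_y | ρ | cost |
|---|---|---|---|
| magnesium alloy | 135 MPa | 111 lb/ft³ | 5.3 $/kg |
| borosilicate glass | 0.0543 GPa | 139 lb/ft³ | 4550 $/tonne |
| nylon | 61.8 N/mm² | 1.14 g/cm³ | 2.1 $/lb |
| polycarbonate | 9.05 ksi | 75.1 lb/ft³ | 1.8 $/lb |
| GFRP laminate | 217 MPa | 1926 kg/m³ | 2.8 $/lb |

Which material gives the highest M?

In SI units:
  magnesium alloy: σ_y = 135.0 MPa, ρ = 1778 kg/m³, cost = 5.300 $/kg
  borosilicate glass: σ_y = 54.30 MPa, ρ = 2227 kg/m³, cost = 4.550 $/kg
  nylon: σ_y = 61.80 MPa, ρ = 1140 kg/m³, cost = 4.630 $/kg
  polycarbonate: σ_y = 62.40 MPa, ρ = 1203 kg/m³, cost = 3.968 $/kg
  GFRP laminate: σ_y = 217.0 MPa, ρ = 1926 kg/m³, cost = 6.173 $/kg
  GFRP laminate: M = 18.3 kN·m per $
  magnesium alloy: M = 14.3 kN·m per $
  polycarbonate: M = 13.1 kN·m per $
  nylon: M = 11.7 kN·m per $
  borosilicate glass: M = 5.36 kN·m per $
Highest index: GFRP laminate.

GFRP laminate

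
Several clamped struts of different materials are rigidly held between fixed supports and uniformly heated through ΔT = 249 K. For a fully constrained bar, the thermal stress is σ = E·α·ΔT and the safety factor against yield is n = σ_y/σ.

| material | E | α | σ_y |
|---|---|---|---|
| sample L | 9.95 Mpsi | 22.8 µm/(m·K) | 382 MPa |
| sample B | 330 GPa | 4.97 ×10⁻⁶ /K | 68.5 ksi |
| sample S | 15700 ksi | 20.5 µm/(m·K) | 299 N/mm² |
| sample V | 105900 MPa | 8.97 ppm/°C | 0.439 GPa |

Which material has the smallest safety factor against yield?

In consistent units (E in GPa, α in ×10⁻⁶/K, σ_y in MPa):
  sample L: E = 68.60, α = 22.8, σ_y = 382.0 → σ = 389 MPa, n = 0.981
  sample B: E = 330.0, α = 4.97, σ_y = 472.3 → σ = 408 MPa, n = 1.16
  sample S: E = 108.2, α = 20.5, σ_y = 299.0 → σ = 553 MPa, n = 0.541
  sample V: E = 105.9, α = 8.97, σ_y = 439.0 → σ = 237 MPa, n = 1.86
The minimum is sample S at n = 0.541.

sample S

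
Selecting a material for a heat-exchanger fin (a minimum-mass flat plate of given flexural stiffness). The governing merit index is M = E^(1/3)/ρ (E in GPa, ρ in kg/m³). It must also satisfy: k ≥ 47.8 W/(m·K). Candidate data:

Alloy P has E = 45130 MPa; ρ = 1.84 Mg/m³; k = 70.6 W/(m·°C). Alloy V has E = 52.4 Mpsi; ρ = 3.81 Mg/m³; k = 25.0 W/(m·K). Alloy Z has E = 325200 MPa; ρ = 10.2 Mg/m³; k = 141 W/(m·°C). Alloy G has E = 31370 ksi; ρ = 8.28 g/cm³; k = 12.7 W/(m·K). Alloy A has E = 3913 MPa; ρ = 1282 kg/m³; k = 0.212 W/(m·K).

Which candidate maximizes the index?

Screen on constraints: k ≥ 47.8 W/(m·K). Survivors: alloy P, alloy Z.
Putting every candidate on a common basis:
  alloy P: E = 45.13 GPa, ρ = 1840 kg/m³
  alloy Z: E = 325.2 GPa, ρ = 10200 kg/m³
  alloy P: M = 1.93×10⁻³
  alloy Z: M = 0.674×10⁻³
The maximum is for alloy P.

alloy P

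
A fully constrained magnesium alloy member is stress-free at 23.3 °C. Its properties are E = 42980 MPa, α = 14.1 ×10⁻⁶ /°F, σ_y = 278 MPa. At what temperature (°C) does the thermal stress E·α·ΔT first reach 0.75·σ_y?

E = 42980 MPa = 42.98 GPa.
α = 14.1×10⁻⁶/°F × 9/5 = 25.4×10⁻⁶/K.
E·α·ΔT = 208.5 MPa ⇒ ΔT = 208.5 / (42.98×10³ × 25.4×10⁻⁶) = 191.1 K.
T = 23.3 + 191.1 = 214.4 °C.

214 °C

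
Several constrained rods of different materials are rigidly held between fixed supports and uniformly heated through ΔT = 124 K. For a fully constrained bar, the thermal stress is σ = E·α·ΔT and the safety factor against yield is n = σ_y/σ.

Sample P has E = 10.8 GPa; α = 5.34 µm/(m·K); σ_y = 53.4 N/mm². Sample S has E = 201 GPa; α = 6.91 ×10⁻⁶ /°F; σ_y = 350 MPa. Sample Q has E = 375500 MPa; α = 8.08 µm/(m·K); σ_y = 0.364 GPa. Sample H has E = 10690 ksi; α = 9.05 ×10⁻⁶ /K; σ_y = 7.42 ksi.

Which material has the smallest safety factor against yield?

Per material, after unit conversion:
  sample P: E = 10.80, α = 5.34, σ_y = 53.40 → σ = 7.15 MPa, n = 7.47
  sample S: E = 201.0, α = 12.4, σ_y = 350.0 → σ = 310 MPa, n = 1.13
  sample Q: E = 375.5, α = 8.08, σ_y = 364.0 → σ = 376 MPa, n = 0.968
  sample H: E = 73.70, α = 9.05, σ_y = 51.16 → σ = 82.7 MPa, n = 0.619
Smallest n: sample H with n = 0.619.

sample H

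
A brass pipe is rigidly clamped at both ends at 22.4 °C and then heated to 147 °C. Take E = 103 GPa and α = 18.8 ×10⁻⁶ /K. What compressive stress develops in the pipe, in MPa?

241 MPa

ΔT = 124.6 K. Constrained thermal stress σ = E·α·ΔT = 103.0×10³ MPa × 18.8×10⁻⁶ × 124.6 = 241 MPa (compressive).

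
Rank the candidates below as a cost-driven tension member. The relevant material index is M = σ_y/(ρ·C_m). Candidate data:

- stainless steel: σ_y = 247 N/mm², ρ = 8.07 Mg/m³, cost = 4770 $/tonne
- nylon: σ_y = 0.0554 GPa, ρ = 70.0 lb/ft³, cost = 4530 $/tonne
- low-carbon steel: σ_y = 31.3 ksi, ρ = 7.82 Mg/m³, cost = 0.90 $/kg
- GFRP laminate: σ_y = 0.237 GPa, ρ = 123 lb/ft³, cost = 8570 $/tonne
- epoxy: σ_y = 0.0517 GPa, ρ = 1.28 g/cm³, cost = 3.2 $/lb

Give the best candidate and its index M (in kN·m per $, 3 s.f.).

After converting to SI:
  stainless steel: σ_y = 247.0 MPa, ρ = 8070 kg/m³, cost = 4.770 $/kg
  nylon: σ_y = 55.40 MPa, ρ = 1121 kg/m³, cost = 4.530 $/kg
  low-carbon steel: σ_y = 215.8 MPa, ρ = 7820 kg/m³, cost = 0.9000 $/kg
  GFRP laminate: σ_y = 237.0 MPa, ρ = 1970 kg/m³, cost = 8.570 $/kg
  epoxy: σ_y = 51.70 MPa, ρ = 1280 kg/m³, cost = 7.055 $/kg
  low-carbon steel: M = 30.7 kN·m per $
  GFRP laminate: M = 14.0 kN·m per $
  nylon: M = 10.9 kN·m per $
  stainless steel: M = 6.42 kN·m per $
  epoxy: M = 5.73 kN·m per $
Low-carbon steel ranks first.

low-carbon steel, M = 30.7 kN·m per $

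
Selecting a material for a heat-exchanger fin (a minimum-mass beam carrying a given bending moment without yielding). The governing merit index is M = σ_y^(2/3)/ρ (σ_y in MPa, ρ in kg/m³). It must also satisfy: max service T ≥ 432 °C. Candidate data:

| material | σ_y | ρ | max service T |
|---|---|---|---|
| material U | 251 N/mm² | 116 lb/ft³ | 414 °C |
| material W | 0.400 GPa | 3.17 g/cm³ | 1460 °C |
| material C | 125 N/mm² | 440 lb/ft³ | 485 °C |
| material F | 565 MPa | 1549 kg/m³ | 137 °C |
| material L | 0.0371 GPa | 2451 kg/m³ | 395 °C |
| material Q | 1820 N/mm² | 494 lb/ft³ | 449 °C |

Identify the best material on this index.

material Q

Screen on constraints: max service T ≥ 432 °C. Survivors: material W, material C, material Q.
Convert each candidate to consistent units, then evaluate M:
  material W: σ_y = 400.0 MPa, ρ = 3170 kg/m³
  material C: σ_y = 125.0 MPa, ρ = 7048 kg/m³
  material Q: σ_y = 1820 MPa, ρ = 7913 kg/m³
  material Q: M = 18.8×10⁻³
  material W: M = 17.1×10⁻³
  material C: M = 3.55×10⁻³
Highest index: material Q.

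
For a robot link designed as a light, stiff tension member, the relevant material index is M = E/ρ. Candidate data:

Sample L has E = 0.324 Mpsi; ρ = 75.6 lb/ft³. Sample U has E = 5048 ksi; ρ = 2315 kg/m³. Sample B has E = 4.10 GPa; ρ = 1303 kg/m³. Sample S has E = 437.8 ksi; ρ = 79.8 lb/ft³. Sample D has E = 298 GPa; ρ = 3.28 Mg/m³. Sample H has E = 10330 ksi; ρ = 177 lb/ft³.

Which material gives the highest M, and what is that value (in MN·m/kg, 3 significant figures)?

sample D, M = 90.9 MN·m/kg

After converting to SI:
  sample L: E = 2.234 GPa, ρ = 1211 kg/m³
  sample U: E = 34.80 GPa, ρ = 2315 kg/m³
  sample B: E = 4.100 GPa, ρ = 1303 kg/m³
  sample S: E = 3.019 GPa, ρ = 1278 kg/m³
  sample D: E = 298.0 GPa, ρ = 3280 kg/m³
  sample H: E = 71.22 GPa, ρ = 2835 kg/m³
  sample D: M = 90.9 MN·m/kg
  sample H: M = 25.1 MN·m/kg
  sample U: M = 15.0 MN·m/kg
  sample B: M = 3.15 MN·m/kg
  sample S: M = 2.36 MN·m/kg
  sample L: M = 1.84 MN·m/kg
Sample D ranks first.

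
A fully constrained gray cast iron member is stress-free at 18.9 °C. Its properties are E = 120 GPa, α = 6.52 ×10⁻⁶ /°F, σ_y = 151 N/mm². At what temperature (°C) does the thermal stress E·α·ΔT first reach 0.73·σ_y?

α = 6.52×10⁻⁶/°F × 9/5 = 11.7×10⁻⁶/K.
σ_y = 151 N/mm² = 151.0 MPa.
E·α·ΔT = 110.2 MPa ⇒ ΔT = 110.2 / (120.0×10³ × 11.7×10⁻⁶) = 78.27 K.
T = 18.9 + 78.27 = 97.17 °C.

97.2 °C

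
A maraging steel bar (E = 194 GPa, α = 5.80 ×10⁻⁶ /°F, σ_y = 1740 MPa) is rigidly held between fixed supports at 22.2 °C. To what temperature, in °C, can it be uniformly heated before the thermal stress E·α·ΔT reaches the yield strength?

881 °C

α = 5.80×10⁻⁶/°F × 9/5 = 10.4×10⁻⁶/K.
E·α·ΔT = 1740 MPa ⇒ ΔT = 1740 / (194.0×10³ × 10.4×10⁻⁶) = 859.1 K.
T = 22.2 + 859.1 = 881.3 °C.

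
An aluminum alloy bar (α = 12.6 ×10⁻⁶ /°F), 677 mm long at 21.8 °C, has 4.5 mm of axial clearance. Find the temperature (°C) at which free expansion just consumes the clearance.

315 °C

α = 12.6×10⁻⁶/°F × 9/5 = 22.7×10⁻⁶/K.
α·L₀·ΔT = 4.5 mm ⇒ ΔT = 4.5 / (22.7×10⁻⁶ × 677.0) = 293.1 K.
T = 21.8 + 293.1 = 314.9 °C.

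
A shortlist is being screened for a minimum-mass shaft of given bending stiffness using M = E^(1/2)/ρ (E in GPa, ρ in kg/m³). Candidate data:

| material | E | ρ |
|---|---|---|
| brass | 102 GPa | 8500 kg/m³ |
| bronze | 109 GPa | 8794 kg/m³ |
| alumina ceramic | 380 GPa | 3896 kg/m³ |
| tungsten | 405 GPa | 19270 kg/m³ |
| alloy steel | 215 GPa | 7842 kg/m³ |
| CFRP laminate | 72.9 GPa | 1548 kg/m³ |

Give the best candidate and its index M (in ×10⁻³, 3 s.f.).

Evaluate M for each candidate:
  CFRP laminate: M = 5.52×10⁻³
  alumina ceramic: M = 5.00×10⁻³
  alloy steel: M = 1.87×10⁻³
  brass: M = 1.19×10⁻³
  bronze: M = 1.19×10⁻³
  tungsten: M = 1.04×10⁻³
CFRP laminate has the largest M.

CFRP laminate, M = 5.52×10⁻³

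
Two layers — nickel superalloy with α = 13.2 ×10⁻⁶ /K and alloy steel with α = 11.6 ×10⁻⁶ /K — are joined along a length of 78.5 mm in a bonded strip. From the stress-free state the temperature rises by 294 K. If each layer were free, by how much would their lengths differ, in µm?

Δα = |13.2 − 11.6|×10⁻⁶/K = 1.60×10⁻⁶/K.
ΔL_mismatch = Δα·L·ΔT = 1.60×10⁻⁶ × 78.5 mm × 294.0 K = 36.9 µm.

36.9 µm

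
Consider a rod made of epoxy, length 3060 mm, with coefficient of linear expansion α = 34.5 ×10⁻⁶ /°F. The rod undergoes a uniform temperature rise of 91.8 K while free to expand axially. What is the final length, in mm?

3077.4 mm

Convert α: 34.5×10⁻⁶/°F × (9/5) = 62.1×10⁻⁶/K.
ΔL = α·L₀·ΔT = 62.1×10⁻⁶ × 3060 mm × 91.80 K = 17.4 mm.
L = L₀ + ΔL = 3060 + 17.4 = 3077.4 mm.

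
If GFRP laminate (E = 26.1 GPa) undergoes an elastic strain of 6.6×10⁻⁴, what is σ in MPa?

σ = E·ε = 26100 MPa × 6.6×10⁻⁴ = 17.2 MPa.

17.2 MPa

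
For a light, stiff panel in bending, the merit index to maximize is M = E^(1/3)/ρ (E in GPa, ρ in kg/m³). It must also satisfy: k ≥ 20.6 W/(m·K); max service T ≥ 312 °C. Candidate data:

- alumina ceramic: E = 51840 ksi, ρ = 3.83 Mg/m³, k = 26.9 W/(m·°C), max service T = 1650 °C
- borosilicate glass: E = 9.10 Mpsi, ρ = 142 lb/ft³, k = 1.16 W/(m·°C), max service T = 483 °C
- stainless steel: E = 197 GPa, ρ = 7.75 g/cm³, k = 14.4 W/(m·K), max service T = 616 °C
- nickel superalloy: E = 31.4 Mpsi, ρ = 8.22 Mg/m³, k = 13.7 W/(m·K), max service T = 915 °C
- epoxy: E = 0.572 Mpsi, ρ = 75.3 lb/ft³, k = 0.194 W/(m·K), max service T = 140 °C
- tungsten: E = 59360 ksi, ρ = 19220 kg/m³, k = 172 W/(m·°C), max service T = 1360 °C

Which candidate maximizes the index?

Screen on constraints: k ≥ 20.6 W/(m·K); max service T ≥ 312 °C. Survivors: alumina ceramic, tungsten.
Putting every candidate on a common basis:
  alumina ceramic: E = 357.4 GPa, ρ = 3830 kg/m³
  tungsten: E = 409.3 GPa, ρ = 19220 kg/m³
  alumina ceramic: M = 1.85×10⁻³
  tungsten: M = 0.386×10⁻³
Alumina ceramic ranks first.

alumina ceramic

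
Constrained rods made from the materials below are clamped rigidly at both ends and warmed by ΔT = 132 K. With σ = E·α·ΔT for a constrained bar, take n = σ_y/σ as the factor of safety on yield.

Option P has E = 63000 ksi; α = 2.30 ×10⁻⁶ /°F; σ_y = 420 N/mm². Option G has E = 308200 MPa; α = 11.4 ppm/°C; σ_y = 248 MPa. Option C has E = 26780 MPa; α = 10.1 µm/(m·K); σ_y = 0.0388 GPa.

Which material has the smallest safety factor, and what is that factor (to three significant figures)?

option G, n = 0.535

With everything in SI (GPa, ×10⁻⁶/K, MPa):
  option P: E = 434.4, α = 4.14, σ_y = 420.0 → σ = 237 MPa, n = 1.77
  option G: E = 308.2, α = 11.4, σ_y = 248.0 → σ = 464 MPa, n = 0.535
  option C: E = 26.78, α = 10.1, σ_y = 38.80 → σ = 35.7 MPa, n = 1.09
Smallest n: option G with n = 0.535.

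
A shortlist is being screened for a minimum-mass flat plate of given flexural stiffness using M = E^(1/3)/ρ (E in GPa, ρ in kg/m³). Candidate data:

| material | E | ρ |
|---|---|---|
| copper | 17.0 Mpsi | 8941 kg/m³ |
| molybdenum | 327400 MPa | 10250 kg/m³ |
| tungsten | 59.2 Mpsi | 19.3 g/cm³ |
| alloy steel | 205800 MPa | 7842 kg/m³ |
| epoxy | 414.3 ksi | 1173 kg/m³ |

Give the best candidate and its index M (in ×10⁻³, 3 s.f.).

Putting every candidate on a common basis:
  copper: E = 117.2 GPa, ρ = 8941 kg/m³
  molybdenum: E = 327.4 GPa, ρ = 10250 kg/m³
  tungsten: E = 408.2 GPa, ρ = 19300 kg/m³
  alloy steel: E = 205.8 GPa, ρ = 7842 kg/m³
  epoxy: E = 2.856 GPa, ρ = 1173 kg/m³
  epoxy: M = 1.21×10⁻³
  alloy steel: M = 0.753×10⁻³
  molybdenum: M = 0.672×10⁻³
  copper: M = 0.547×10⁻³
  tungsten: M = 0.384×10⁻³
Epoxy has the largest M.

epoxy, M = 1.21×10⁻³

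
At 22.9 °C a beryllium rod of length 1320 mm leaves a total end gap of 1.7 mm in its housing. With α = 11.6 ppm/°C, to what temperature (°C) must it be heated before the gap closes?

α·L₀·ΔT = 1.7 mm ⇒ ΔT = 1.7 / (11.6×10⁻⁶ × 1320.0) = 111.0 K.
T = 22.9 + 111.0 = 133.9 °C.

134 °C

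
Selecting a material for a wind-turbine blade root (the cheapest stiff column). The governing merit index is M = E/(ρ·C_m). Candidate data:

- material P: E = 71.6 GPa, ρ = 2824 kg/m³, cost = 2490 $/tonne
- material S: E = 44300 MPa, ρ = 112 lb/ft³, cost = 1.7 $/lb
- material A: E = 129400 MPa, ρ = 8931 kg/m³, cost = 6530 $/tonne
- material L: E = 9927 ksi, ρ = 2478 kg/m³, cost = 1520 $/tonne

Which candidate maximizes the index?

Normalizing units and computing the index:
  material P: E = 71.60 GPa, ρ = 2824 kg/m³, cost = 2.490 $/kg
  material S: E = 44.30 GPa, ρ = 1794 kg/m³, cost = 3.748 $/kg
  material A: E = 129.4 GPa, ρ = 8931 kg/m³, cost = 6.530 $/kg
  material L: E = 68.44 GPa, ρ = 2478 kg/m³, cost = 1.520 $/kg
  material L: M = 18.2 MN·m per $
  material P: M = 10.2 MN·m per $
  material S: M = 6.59 MN·m per $
  material A: M = 2.22 MN·m per $
Material L has the largest M.

material L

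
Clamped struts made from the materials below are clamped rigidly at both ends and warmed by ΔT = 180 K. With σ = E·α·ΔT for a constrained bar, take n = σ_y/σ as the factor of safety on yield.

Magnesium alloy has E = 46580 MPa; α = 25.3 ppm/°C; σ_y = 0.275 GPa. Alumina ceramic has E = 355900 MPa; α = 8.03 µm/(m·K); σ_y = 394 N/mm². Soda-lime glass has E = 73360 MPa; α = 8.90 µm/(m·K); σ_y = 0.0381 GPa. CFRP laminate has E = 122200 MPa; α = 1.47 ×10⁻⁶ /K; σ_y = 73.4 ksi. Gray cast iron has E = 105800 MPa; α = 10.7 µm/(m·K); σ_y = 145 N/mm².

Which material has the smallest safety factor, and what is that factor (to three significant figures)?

soda-lime glass, n = 0.324

In consistent units (E in GPa, α in ×10⁻⁶/K, σ_y in MPa):
  magnesium alloy: E = 46.58, α = 25.3, σ_y = 275.0 → σ = 212 MPa, n = 1.30
  alumina ceramic: E = 355.9, α = 8.03, σ_y = 394.0 → σ = 514 MPa, n = 0.766
  soda-lime glass: E = 73.36, α = 8.90, σ_y = 38.10 → σ = 118 MPa, n = 0.324
  CFRP laminate: E = 122.2, α = 1.47, σ_y = 506.1 → σ = 32.3 MPa, n = 15.7
  gray cast iron: E = 105.8, α = 10.7, σ_y = 145.0 → σ = 204 MPa, n = 0.712
Smallest n: soda-lime glass with n = 0.324.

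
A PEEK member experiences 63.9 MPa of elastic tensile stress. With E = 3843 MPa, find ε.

E = 3843 MPa = 3.843 GPa = 3843 MPa.
ε = σ/E = 63.9 / 3843 = 0.0166.

0.0166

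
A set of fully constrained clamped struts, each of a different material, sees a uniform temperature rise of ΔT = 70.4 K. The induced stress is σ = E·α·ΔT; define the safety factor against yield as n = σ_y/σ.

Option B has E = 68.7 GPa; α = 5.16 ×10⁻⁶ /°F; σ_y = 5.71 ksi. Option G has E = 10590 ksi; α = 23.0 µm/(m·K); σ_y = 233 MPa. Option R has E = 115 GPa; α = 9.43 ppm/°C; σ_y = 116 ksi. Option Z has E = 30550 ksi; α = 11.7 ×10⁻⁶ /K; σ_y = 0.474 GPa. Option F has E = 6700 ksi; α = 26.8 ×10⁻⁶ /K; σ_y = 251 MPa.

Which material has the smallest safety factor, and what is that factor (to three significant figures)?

Converting E to GPa, α to ×10⁻⁶/K, σ_y to MPa, then σ and n for each:
  option B: E = 68.70, α = 9.29, σ_y = 39.37 → σ = 44.9 MPa, n = 0.876
  option G: E = 73.02, α = 23.0, σ_y = 233.0 → σ = 118 MPa, n = 1.97
  option R: E = 115.0, α = 9.43, σ_y = 799.8 → σ = 76.3 MPa, n = 10.5
  option Z: E = 210.6, α = 11.7, σ_y = 474.0 → σ = 173 MPa, n = 2.73
  option F: E = 46.19, α = 26.8, σ_y = 251.0 → σ = 87.2 MPa, n = 2.88
Smallest n: option B with n = 0.876.

option B, n = 0.876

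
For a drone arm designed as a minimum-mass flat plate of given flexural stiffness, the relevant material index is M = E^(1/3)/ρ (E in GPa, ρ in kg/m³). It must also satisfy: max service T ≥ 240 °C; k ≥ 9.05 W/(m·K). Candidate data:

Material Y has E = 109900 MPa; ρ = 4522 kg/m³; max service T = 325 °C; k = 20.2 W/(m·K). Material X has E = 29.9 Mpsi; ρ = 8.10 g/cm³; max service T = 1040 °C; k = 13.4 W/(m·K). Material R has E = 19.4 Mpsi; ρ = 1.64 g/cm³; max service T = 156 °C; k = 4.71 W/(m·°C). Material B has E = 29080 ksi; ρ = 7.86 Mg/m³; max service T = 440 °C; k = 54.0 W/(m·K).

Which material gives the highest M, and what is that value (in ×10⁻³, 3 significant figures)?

material Y, M = 1.06×10⁻³

Screen on constraints: max service T ≥ 240 °C; k ≥ 9.05 W/(m·K). Survivors: material Y, material X, material B.
Normalizing units and computing the index:
  material Y: E = 109.9 GPa, ρ = 4522 kg/m³
  material X: E = 206.2 GPa, ρ = 8100 kg/m³
  material B: E = 200.5 GPa, ρ = 7860 kg/m³
  material Y: M = 1.06×10⁻³
  material B: M = 0.745×10⁻³
  material X: M = 0.729×10⁻³
Highest index: material Y.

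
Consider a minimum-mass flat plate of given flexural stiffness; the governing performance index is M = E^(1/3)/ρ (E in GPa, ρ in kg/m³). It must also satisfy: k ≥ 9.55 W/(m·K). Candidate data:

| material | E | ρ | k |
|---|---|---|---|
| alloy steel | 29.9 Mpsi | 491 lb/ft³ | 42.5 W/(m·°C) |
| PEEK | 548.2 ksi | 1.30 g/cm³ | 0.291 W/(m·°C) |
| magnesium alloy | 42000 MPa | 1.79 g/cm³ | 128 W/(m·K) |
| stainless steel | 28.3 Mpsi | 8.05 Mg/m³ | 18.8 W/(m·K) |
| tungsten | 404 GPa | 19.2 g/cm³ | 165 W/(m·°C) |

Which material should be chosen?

Screen on constraints: k ≥ 9.55 W/(m·K). Survivors: alloy steel, magnesium alloy, stainless steel, tungsten.
In SI units:
  alloy steel: E = 206.2 GPa, ρ = 7865 kg/m³
  magnesium alloy: E = 42.00 GPa, ρ = 1790 kg/m³
  stainless steel: E = 195.1 GPa, ρ = 8050 kg/m³
  tungsten: E = 404.0 GPa, ρ = 19200 kg/m³
  magnesium alloy: M = 1.94×10⁻³
  alloy steel: M = 0.751×10⁻³
  stainless steel: M = 0.721×10⁻³
  tungsten: M = 0.385×10⁻³
The maximum is for magnesium alloy.

magnesium alloy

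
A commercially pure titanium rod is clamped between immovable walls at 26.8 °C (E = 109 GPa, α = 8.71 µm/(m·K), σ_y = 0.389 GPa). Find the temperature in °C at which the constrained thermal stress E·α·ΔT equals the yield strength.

σ_y = 0.389 GPa = 389.0 MPa.
E·α·ΔT = 389.0 MPa ⇒ ΔT = 389.0 / (109.0×10³ × 8.71×10⁻⁶) = 409.7 K.
T = 26.8 + 409.7 = 436.5 °C.

437 °C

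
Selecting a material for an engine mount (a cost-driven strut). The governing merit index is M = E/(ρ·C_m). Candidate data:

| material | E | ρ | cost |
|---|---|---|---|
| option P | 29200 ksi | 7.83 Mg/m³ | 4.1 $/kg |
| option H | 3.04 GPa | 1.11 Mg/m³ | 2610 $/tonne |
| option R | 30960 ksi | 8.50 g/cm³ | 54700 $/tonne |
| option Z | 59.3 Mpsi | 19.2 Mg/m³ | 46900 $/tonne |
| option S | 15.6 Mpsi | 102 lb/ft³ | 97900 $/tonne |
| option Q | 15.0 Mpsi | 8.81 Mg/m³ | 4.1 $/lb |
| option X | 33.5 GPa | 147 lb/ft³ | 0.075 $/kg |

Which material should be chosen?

After converting to SI:
  option P: E = 201.3 GPa, ρ = 7830 kg/m³, cost = 4.100 $/kg
  option H: E = 3.040 GPa, ρ = 1110 kg/m³, cost = 2.610 $/kg
  option R: E = 213.5 GPa, ρ = 8500 kg/m³, cost = 54.70 $/kg
  option Z: E = 408.9 GPa, ρ = 19200 kg/m³, cost = 46.90 $/kg
  option S: E = 107.6 GPa, ρ = 1634 kg/m³, cost = 97.90 $/kg
  option Q: E = 103.4 GPa, ρ = 8810 kg/m³, cost = 9.039 $/kg
  option X: E = 33.50 GPa, ρ = 2355 kg/m³, cost = 0.07500 $/kg
  option X: M = 190 MN·m per $
  option P: M = 6.27 MN·m per $
  option Q: M = 1.30 MN·m per $
  option H: M = 1.05 MN·m per $
  option S: M = 0.672 MN·m per $
  option R: M = 0.459 MN·m per $
  option Z: M = 0.454 MN·m per $
Highest index: option X.

option X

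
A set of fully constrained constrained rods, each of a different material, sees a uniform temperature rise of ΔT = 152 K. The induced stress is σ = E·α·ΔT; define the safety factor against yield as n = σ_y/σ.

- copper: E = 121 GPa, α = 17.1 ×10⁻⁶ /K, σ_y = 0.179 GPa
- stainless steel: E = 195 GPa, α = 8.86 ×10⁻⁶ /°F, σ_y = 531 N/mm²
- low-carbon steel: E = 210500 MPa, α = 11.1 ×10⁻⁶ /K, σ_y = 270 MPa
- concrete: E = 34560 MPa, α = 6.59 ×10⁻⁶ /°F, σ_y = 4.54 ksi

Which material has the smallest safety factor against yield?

In consistent units (E in GPa, α in ×10⁻⁶/K, σ_y in MPa):
  copper: E = 121.0, α = 17.1, σ_y = 179.0 → σ = 315 MPa, n = 0.569
  stainless steel: E = 195.0, α = 15.9, σ_y = 531.0 → σ = 473 MPa, n = 1.12
  low-carbon steel: E = 210.5, α = 11.1, σ_y = 270.0 → σ = 355 MPa, n = 0.760
  concrete: E = 34.56, α = 11.9, σ_y = 31.30 → σ = 62.3 MPa, n = 0.502
The minimum is concrete at n = 0.502.

concrete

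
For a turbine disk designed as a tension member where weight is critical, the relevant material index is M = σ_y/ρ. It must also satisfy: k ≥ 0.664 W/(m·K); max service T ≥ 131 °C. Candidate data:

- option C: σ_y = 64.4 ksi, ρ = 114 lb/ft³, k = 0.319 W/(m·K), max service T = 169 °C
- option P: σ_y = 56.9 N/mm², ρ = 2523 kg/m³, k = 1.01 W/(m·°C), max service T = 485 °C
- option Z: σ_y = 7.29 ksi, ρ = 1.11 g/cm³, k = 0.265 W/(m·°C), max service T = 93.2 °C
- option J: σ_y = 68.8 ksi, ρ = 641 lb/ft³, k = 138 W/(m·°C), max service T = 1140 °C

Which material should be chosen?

Screen on constraints: k ≥ 0.664 W/(m·K); max service T ≥ 131 °C. Survivors: option P, option J.
In SI units:
  option P: σ_y = 56.90 MPa, ρ = 2523 kg/m³
  option J: σ_y = 474.4 MPa, ρ = 10270 kg/m³
  option J: M = 46.2 kN·m/kg
  option P: M = 22.6 kN·m/kg
The maximum is for option J.

option J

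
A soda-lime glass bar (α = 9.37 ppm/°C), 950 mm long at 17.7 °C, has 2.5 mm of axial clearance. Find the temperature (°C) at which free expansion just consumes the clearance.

α·L₀·ΔT = 2.5 mm ⇒ ΔT = 2.5 / (9.37×10⁻⁶ × 950.0) = 280.9 K.
T = 17.7 + 280.9 = 298.6 °C.

299 °C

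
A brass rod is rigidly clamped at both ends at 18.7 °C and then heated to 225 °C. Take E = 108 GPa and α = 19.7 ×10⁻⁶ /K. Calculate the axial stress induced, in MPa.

439 MPa

ΔT = 206.3 K. Constrained thermal stress σ = E·α·ΔT = 108.0×10³ MPa × 19.7×10⁻⁶ × 206.3 = 439 MPa (compressive).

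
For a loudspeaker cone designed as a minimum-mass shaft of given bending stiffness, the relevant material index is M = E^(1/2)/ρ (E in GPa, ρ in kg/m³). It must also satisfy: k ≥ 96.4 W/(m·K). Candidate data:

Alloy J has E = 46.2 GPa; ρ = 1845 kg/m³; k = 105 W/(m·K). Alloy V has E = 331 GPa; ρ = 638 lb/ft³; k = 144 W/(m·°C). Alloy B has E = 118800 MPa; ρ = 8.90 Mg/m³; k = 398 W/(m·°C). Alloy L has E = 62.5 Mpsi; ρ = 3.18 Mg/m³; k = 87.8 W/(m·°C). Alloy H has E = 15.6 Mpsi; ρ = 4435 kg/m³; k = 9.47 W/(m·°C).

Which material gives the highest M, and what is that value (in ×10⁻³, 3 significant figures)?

alloy J, M = 3.68×10⁻³

Screen on constraints: k ≥ 96.4 W/(m·K). Survivors: alloy J, alloy V, alloy B.
Convert each candidate to consistent units, then evaluate M:
  alloy J: E = 46.20 GPa, ρ = 1845 kg/m³
  alloy V: E = 331.0 GPa, ρ = 10220 kg/m³
  alloy B: E = 118.8 GPa, ρ = 8900 kg/m³
  alloy J: M = 3.68×10⁻³
  alloy V: M = 1.78×10⁻³
  alloy B: M = 1.22×10⁻³
Highest index: alloy J.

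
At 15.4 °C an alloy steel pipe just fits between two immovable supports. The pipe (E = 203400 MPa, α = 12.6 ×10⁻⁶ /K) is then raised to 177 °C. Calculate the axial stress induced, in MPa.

414 MPa

E = 203400 MPa = 203.4 GPa.
ΔT = 161.6 K. Constrained thermal stress σ = E·α·ΔT = 203.4×10³ MPa × 12.6×10⁻⁶ × 161.6 = 414 MPa (compressive).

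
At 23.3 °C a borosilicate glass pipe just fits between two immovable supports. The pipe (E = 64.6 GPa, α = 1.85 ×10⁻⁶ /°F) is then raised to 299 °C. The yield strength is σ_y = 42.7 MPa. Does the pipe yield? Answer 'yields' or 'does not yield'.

α = 1.85×10⁻⁶/°F × 9/5 = 3.33×10⁻⁶/K.
ΔT = 275.7 K. Constrained thermal stress σ = E·α·ΔT = 64.60×10³ MPa × 3.33×10⁻⁶ × 275.7 = 59.3 MPa (compressive).
Compare to σ_y = 42.7 MPa: σ ≥ σ_y, so it yields.

yields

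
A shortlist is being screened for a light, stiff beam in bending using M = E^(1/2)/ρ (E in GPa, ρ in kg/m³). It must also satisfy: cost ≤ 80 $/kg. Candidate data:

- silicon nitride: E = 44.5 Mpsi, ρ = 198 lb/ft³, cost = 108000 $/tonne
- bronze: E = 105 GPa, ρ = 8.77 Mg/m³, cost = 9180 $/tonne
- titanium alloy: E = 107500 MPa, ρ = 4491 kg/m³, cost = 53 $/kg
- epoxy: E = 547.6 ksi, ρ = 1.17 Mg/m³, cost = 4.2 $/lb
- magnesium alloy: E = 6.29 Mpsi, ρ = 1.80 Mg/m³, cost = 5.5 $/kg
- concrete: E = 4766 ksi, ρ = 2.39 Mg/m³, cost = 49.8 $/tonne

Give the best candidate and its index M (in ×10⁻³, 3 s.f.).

Screen on constraints: cost ≤ 80 $/kg. Survivors: bronze, titanium alloy, epoxy, magnesium alloy, concrete.
Putting every candidate on a common basis:
  bronze: E = 105.0 GPa, ρ = 8770 kg/m³
  titanium alloy: E = 107.5 GPa, ρ = 4491 kg/m³
  epoxy: E = 3.776 GPa, ρ = 1170 kg/m³
  magnesium alloy: E = 43.37 GPa, ρ = 1800 kg/m³
  concrete: E = 32.86 GPa, ρ = 2390 kg/m³
  magnesium alloy: M = 3.66×10⁻³
  concrete: M = 2.40×10⁻³
  titanium alloy: M = 2.31×10⁻³
  epoxy: M = 1.66×10⁻³
  bronze: M = 1.17×10⁻³
Magnesium alloy has the largest M.

magnesium alloy, M = 3.66×10⁻³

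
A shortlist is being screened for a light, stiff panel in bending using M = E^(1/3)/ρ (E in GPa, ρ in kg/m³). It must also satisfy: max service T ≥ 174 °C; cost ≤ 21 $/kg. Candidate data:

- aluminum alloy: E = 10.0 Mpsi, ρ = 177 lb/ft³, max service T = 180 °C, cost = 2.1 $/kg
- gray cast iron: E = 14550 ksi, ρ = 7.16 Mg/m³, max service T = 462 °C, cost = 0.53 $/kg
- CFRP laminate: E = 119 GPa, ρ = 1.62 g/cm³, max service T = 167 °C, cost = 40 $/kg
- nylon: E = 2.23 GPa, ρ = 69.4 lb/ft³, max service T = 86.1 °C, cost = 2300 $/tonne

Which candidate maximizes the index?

aluminum alloy

Screen on constraints: max service T ≥ 174 °C; cost ≤ 21 $/kg. Survivors: aluminum alloy, gray cast iron.
Normalizing units and computing the index:
  aluminum alloy: E = 68.95 GPa, ρ = 2835 kg/m³
  gray cast iron: E = 100.3 GPa, ρ = 7160 kg/m³
  aluminum alloy: M = 1.45×10⁻³
  gray cast iron: M = 0.649×10⁻³
Highest index: aluminum alloy.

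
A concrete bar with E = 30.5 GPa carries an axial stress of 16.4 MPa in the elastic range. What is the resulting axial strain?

ε = σ/E = 16.4 / 30500 = 5.38×10⁻⁴.

5.38×10⁻⁴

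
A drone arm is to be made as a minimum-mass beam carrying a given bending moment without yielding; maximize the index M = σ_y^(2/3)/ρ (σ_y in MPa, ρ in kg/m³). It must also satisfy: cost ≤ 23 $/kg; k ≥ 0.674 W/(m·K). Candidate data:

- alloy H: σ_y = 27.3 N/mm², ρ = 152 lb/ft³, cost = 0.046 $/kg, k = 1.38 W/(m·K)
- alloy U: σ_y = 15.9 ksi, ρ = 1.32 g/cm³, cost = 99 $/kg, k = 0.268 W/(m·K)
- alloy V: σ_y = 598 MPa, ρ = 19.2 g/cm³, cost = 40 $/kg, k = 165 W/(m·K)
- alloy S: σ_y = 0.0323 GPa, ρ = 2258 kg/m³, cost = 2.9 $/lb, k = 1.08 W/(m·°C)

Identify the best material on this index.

Screen on constraints: cost ≤ 23 $/kg; k ≥ 0.674 W/(m·K). Survivors: alloy H, alloy S.
Normalizing units and computing the index:
  alloy H: σ_y = 27.30 MPa, ρ = 2435 kg/m³
  alloy S: σ_y = 32.30 MPa, ρ = 2258 kg/m³
  alloy S: M = 4.49×10⁻³
  alloy H: M = 3.72×10⁻³
Alloy S has the largest M.

alloy S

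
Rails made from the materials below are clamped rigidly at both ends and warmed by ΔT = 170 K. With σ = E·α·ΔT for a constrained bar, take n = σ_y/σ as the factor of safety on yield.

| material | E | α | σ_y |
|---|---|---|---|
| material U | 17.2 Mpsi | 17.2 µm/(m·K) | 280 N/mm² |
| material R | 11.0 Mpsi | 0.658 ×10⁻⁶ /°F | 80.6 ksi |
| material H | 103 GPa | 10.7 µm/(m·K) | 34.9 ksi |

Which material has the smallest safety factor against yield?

material U

In consistent units (E in GPa, α in ×10⁻⁶/K, σ_y in MPa):
  material U: E = 118.6, α = 17.2, σ_y = 280.0 → σ = 347 MPa, n = 0.807
  material R: E = 75.84, α = 1.18, σ_y = 555.7 → σ = 15.3 MPa, n = 36.4
  material H: E = 103.0, α = 10.7, σ_y = 240.6 → σ = 187 MPa, n = 1.28
Smallest n: material U with n = 0.807.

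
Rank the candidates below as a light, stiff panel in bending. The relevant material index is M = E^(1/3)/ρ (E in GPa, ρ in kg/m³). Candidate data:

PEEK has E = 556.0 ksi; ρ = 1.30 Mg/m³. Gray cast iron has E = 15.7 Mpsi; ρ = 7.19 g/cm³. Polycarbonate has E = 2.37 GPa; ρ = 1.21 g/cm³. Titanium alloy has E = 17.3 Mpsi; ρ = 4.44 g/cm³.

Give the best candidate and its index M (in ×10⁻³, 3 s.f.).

In SI units:
  PEEK: E = 3.833 GPa, ρ = 1300 kg/m³
  gray cast iron: E = 108.2 GPa, ρ = 7190 kg/m³
  polycarbonate: E = 2.370 GPa, ρ = 1210 kg/m³
  titanium alloy: E = 119.3 GPa, ρ = 4440 kg/m³
  PEEK: M = 1.20×10⁻³
  titanium alloy: M = 1.11×10⁻³
  polycarbonate: M = 1.10×10⁻³
  gray cast iron: M = 0.663×10⁻³
The maximum is for PEEK.

PEEK, M = 1.20×10⁻³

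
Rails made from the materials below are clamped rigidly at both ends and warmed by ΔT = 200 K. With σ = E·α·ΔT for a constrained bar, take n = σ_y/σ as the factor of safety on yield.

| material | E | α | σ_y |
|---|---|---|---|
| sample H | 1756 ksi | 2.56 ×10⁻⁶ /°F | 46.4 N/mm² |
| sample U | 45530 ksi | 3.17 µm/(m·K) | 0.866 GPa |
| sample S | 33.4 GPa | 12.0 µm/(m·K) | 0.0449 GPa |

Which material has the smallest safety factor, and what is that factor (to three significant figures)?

With everything in SI (GPa, ×10⁻⁶/K, MPa):
  sample H: E = 12.11, α = 4.61, σ_y = 46.40 → σ = 11.2 MPa, n = 4.16
  sample U: E = 313.9, α = 3.17, σ_y = 866.0 → σ = 199 MPa, n = 4.35
  sample S: E = 33.40, α = 12.0, σ_y = 44.90 → σ = 80.2 MPa, n = 0.560
Sample S has the lowest safety factor, n = 0.560.

sample S, n = 0.560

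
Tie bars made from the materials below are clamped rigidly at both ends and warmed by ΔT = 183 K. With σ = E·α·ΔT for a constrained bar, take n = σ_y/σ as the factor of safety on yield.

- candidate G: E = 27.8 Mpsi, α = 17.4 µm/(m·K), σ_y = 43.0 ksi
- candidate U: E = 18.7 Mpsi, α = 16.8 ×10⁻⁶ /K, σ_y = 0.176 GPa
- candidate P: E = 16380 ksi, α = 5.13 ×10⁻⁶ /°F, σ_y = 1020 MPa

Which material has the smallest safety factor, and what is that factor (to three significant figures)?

candidate U, n = 0.444

Converting E to GPa, α to ×10⁻⁶/K, σ_y to MPa, then σ and n for each:
  candidate G: E = 191.7, α = 17.4, σ_y = 296.5 → σ = 610 MPa, n = 0.486
  candidate U: E = 128.9, α = 16.8, σ_y = 176.0 → σ = 396 MPa, n = 0.444
  candidate P: E = 112.9, α = 9.23, σ_y = 1020 → σ = 191 MPa, n = 5.34
The minimum is candidate U at n = 0.444.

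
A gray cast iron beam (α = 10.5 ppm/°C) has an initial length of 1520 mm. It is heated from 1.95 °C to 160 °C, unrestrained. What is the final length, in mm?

ΔT = 160 − 1.95 = 158.1 K.
ΔL = α·L₀·ΔT = 10.5×10⁻⁶ × 1520 mm × 158.1 K = 2.52 mm.
L = L₀ + ΔL = 1520 + 2.52 = 1522.5 mm.

1522.5 mm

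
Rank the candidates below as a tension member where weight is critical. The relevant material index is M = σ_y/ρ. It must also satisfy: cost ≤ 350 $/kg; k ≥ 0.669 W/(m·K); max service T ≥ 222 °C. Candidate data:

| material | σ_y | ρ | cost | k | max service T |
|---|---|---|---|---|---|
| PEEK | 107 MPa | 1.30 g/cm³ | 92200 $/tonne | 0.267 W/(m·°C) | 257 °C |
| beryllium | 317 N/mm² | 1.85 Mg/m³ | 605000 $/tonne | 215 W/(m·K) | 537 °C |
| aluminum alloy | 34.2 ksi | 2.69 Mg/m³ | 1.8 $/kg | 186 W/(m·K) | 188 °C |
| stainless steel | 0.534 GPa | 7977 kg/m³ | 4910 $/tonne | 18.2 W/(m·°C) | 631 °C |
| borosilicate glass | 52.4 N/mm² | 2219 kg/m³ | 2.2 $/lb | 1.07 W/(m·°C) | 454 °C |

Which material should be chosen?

Screen on constraints: cost ≤ 350 $/kg; k ≥ 0.669 W/(m·K); max service T ≥ 222 °C. Survivors: stainless steel, borosilicate glass.
Putting every candidate on a common basis:
  stainless steel: σ_y = 534.0 MPa, ρ = 7977 kg/m³
  borosilicate glass: σ_y = 52.40 MPa, ρ = 2219 kg/m³
  stainless steel: M = 66.9 kN·m/kg
  borosilicate glass: M = 23.6 kN·m/kg
The maximum is for stainless steel.

stainless steel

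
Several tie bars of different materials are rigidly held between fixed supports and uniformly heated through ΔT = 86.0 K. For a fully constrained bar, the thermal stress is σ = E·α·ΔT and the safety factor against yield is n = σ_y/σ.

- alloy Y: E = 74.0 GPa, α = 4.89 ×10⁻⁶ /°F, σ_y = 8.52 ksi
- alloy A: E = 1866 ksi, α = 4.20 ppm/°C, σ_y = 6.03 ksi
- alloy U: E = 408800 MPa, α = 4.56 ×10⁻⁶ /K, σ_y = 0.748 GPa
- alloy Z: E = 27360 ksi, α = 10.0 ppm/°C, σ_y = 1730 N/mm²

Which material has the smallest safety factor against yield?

alloy Y

Per material, after unit conversion:
  alloy Y: E = 74.00, α = 8.80, σ_y = 58.74 → σ = 56.0 MPa, n = 1.05
  alloy A: E = 12.87, α = 4.20, σ_y = 41.58 → σ = 4.65 MPa, n = 8.95
  alloy U: E = 408.8, α = 4.56, σ_y = 748.0 → σ = 160 MPa, n = 4.67
  alloy Z: E = 188.6, α = 10.0, σ_y = 1730 → σ = 162 MPa, n = 10.7
Alloy Y has the lowest safety factor, n = 1.05.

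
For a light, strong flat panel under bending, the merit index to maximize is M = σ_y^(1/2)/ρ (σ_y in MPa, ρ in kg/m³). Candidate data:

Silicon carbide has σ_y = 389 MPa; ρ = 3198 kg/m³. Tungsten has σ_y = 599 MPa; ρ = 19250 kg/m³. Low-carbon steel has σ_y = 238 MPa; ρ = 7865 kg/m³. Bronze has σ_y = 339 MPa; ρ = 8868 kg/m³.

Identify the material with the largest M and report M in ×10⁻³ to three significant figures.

Computing M directly (units already consistent):
  silicon carbide: M = 6.17×10⁻³
  bronze: M = 2.08×10⁻³
  low-carbon steel: M = 1.96×10⁻³
  tungsten: M = 1.27×10⁻³
Silicon carbide has the largest M.

silicon carbide, M = 6.17×10⁻³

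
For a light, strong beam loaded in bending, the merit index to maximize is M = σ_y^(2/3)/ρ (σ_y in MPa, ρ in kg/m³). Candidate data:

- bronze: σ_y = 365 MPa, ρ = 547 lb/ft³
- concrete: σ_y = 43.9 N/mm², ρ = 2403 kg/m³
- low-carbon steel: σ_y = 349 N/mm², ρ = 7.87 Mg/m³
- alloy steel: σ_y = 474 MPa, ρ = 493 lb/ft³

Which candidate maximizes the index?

alloy steel

In SI units:
  bronze: σ_y = 365.0 MPa, ρ = 8762 kg/m³
  concrete: σ_y = 43.90 MPa, ρ = 2403 kg/m³
  low-carbon steel: σ_y = 349.0 MPa, ρ = 7870 kg/m³
  alloy steel: σ_y = 474.0 MPa, ρ = 7897 kg/m³
  alloy steel: M = 7.70×10⁻³
  low-carbon steel: M = 6.30×10⁻³
  bronze: M = 5.83×10⁻³
  concrete: M = 5.18×10⁻³
Alloy steel ranks first.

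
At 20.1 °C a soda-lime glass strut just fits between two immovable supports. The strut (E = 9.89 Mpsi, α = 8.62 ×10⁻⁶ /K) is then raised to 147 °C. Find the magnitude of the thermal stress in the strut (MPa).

E = 9.89 Mpsi = 68.19 GPa.
ΔT = 126.9 K. Constrained thermal stress σ = E·α·ΔT = 68.19×10³ MPa × 8.62×10⁻⁶ × 126.9 = 74.6 MPa (compressive).

74.6 MPa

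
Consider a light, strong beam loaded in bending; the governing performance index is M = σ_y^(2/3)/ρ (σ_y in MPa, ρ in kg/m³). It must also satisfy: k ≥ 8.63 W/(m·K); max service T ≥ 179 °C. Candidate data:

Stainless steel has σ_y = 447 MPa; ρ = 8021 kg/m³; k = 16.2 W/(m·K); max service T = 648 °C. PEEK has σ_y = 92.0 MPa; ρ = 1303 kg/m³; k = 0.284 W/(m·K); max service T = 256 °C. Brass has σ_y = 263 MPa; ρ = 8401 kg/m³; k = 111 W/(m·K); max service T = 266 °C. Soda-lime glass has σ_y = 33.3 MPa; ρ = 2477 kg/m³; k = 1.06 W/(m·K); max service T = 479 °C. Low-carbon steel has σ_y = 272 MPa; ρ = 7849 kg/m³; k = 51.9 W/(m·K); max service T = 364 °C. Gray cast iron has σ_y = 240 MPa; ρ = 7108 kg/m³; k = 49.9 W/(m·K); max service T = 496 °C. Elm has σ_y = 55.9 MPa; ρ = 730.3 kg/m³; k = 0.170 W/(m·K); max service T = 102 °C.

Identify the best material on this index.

Screen on constraints: k ≥ 8.63 W/(m·K); max service T ≥ 179 °C. Survivors: stainless steel, brass, low-carbon steel, gray cast iron.
Per-candidate index values:
  stainless steel: M = 7.29×10⁻³
  gray cast iron: M = 5.43×10⁻³
  low-carbon steel: M = 5.35×10⁻³
  brass: M = 4.89×10⁻³
The maximum is for stainless steel.

stainless steel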